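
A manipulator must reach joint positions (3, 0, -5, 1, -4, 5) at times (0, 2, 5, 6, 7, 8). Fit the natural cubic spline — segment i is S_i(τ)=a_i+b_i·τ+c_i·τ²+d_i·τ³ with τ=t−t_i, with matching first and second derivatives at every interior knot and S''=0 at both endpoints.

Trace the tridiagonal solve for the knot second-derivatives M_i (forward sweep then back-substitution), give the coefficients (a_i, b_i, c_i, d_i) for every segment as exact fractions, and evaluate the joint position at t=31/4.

  seg 0: a=3 b=-553/1230 c=0 d=-323/1230
  seg 1: a=0 b=-4429/1230 c=-323/205 d=2731/3690
  seg 2: a=-5 b=4261/615 c=417/82 d=-7397/1230
  seg 3: a=1 b=-1159/1230 c=-2656/205 d=2189/246
  seg 4: a=-4 b=-98/615 c=5633/410 d=-5633/1230
S(31/4) = 8799/5248

Δ: Δ0=-3/2, Δ1=-5/3, Δ2=6, Δ3=-5, Δ4=9
row 1: diag=10, rhs=-1; c'=3/10, d'=-1/10
row 2: denom=8−3·3/10=71/10; d'=(46−3·-1/10)/(71/10)=463/71
row 3: denom=4−1·10/71=274/71; d'=(-66−1·463/71)/(274/71)=-5149/274
row 4: denom=4−1·71/274=1025/274; d'=(84−1·-5149/274)/(1025/274)=5633/205
back: M4=5633/205
back: M3=-5149/274−71/274·5633/205=-5312/205
back: M2=463/71−10/71·-5312/205=417/41
back: M1=-1/10−3/10·417/41=-646/205
M: M0=0, M1=-646/205, M2=417/41, M3=-5312/205, M4=5633/205, M5=0
seg 0: a=3, c=M0/2=0, d=(M1−M0)/(6·2)=-323/1230, b=Δ0−h0·(2M0+M1)/6=-553/1230
seg 1: a=0, c=M1/2=-323/205, d=(M2−M1)/(6·3)=2731/3690, b=Δ1−h1·(2M1+M2)/6=-4429/1230
seg 2: a=-5, c=M2/2=417/82, d=(M3−M2)/(6·1)=-7397/1230, b=Δ2−h2·(2M2+M3)/6=4261/615
seg 3: a=1, c=M3/2=-2656/205, d=(M4−M3)/(6·1)=2189/246, b=Δ3−h3·(2M3+M4)/6=-1159/1230
seg 4: a=-4, c=M4/2=5633/410, d=(M5−M4)/(6·1)=-5633/1230, b=Δ4−h4·(2M4+M5)/6=-98/615
t_q=31/4 → seg 4, τ=3/4; S=-4+-98/615·τ+5633/410·τ²+-5633/1230·τ³=8799/5248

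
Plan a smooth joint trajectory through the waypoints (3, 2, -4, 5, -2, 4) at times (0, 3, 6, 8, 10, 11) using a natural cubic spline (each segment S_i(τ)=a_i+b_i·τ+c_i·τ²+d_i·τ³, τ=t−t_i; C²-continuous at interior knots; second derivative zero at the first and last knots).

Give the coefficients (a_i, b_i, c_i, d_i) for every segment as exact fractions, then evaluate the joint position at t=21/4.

Δ: Δ0=-1/3, Δ1=-2, Δ2=9/2, Δ3=-7/2, Δ4=6
row 1: diag=12, rhs=-10; c'=1/4, d'=-5/6
row 2: denom=10−3·1/4=37/4; d'=(39−3·-5/6)/(37/4)=166/37
row 3: denom=8−2·8/37=280/37; d'=(-48−2·166/37)/(280/37)=-527/70
row 4: denom=6−2·37/140=383/70; d'=(57−2·-527/70)/(383/70)=5044/383
back: M4=5044/383
back: M3=-527/70−37/140·5044/383=-8433/766
back: M2=166/37−8/37·-8433/766=2630/383
back: M1=-5/6−1/4·2630/383=-2930/1149
M: M0=0, M1=-2930/1149, M2=2630/383, M3=-8433/766, M4=5044/383, M5=0
seg 0: a=3, c=M0/2=0, d=(M1−M0)/(6·3)=-1465/10341, b=Δ0−h0·(2M0+M1)/6=1082/1149
seg 1: a=2, c=M1/2=-1465/1149, d=(M2−M1)/(6·3)=5410/10341, b=Δ1−h1·(2M1+M2)/6=-3313/1149
seg 2: a=-4, c=M2/2=1315/383, d=(M3−M2)/(6·2)=-13693/9192, b=Δ2−h2·(2M2+M3)/6=4127/1149
seg 3: a=5, c=M3/2=-8433/1532, d=(M4−M3)/(6·2)=18521/9192, b=Δ3−h3·(2M3+M4)/6=-1265/2298
seg 4: a=-2, c=M4/2=2522/383, d=(M5−M4)/(6·1)=-2522/1149, b=Δ4−h4·(2M4+M5)/6=1850/1149
t_q=21/4 → seg 1, τ=9/4; S=2+-3313/1149·τ+-1465/1149·τ²+5410/10341·τ³=-61075/12256

  seg 0: a=3 b=1082/1149 c=0 d=-1465/10341
  seg 1: a=2 b=-3313/1149 c=-1465/1149 d=5410/10341
  seg 2: a=-4 b=4127/1149 c=1315/383 d=-13693/9192
  seg 3: a=5 b=-1265/2298 c=-8433/1532 d=18521/9192
  seg 4: a=-2 b=1850/1149 c=2522/383 d=-2522/1149
S(21/4) = -61075/12256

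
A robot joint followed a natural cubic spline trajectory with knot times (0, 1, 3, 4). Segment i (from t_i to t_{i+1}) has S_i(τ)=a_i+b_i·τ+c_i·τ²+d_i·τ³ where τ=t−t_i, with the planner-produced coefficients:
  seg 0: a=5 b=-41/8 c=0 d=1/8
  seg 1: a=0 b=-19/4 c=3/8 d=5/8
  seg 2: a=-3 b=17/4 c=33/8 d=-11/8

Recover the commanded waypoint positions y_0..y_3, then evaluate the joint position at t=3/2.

y_0=5 y_1=0 y_2=-3 y_3=4
S(3/2) = -141/64

y_0 = S_0(0) = a_0 = 5
y_1 = S_1(0) = a_1 = 0
y_2 = S_2(0) = a_2 = -3
y_3 = S_2(1) = 4
t_q=3/2 is in segment 1 (τ=1/2); S_1(τ)=-141/64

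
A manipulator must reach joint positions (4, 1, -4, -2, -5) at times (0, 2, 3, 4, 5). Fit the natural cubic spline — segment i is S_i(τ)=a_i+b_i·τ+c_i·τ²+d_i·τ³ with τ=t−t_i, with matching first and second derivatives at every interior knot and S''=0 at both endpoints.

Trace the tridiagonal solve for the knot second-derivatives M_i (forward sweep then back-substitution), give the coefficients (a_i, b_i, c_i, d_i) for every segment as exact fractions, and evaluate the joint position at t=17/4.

  seg 0: a=4 b=21/43 c=0 d=-171/344
  seg 1: a=1 b=-471/86 c=-513/172 d=595/172
  seg 2: a=-4 b=-183/172 c=318/43 d=-745/172
  seg 3: a=-2 b=63/86 c=-963/172 d=321/172
S(17/4) = -23531/11008

Δ: Δ0=-3/2, Δ1=-5, Δ2=2, Δ3=-3
row 1: diag=6, rhs=-21; c'=1/6, d'=-7/2
row 2: denom=4−1·1/6=23/6; d'=(42−1·-7/2)/(23/6)=273/23
row 3: denom=4−1·6/23=86/23; d'=(-30−1·273/23)/(86/23)=-963/86
back: M3=-963/86
back: M2=273/23−6/23·-963/86=636/43
back: M1=-7/2−1/6·636/43=-513/86
M: M0=0, M1=-513/86, M2=636/43, M3=-963/86, M4=0
seg 0: a=4, c=M0/2=0, d=(M1−M0)/(6·2)=-171/344, b=Δ0−h0·(2M0+M1)/6=21/43
seg 1: a=1, c=M1/2=-513/172, d=(M2−M1)/(6·1)=595/172, b=Δ1−h1·(2M1+M2)/6=-471/86
seg 2: a=-4, c=M2/2=318/43, d=(M3−M2)/(6·1)=-745/172, b=Δ2−h2·(2M2+M3)/6=-183/172
seg 3: a=-2, c=M3/2=-963/172, d=(M4−M3)/(6·1)=321/172, b=Δ3−h3·(2M3+M4)/6=63/86
t_q=17/4 → seg 3, τ=1/4; S=-2+63/86·τ+-963/172·τ²+321/172·τ³=-23531/11008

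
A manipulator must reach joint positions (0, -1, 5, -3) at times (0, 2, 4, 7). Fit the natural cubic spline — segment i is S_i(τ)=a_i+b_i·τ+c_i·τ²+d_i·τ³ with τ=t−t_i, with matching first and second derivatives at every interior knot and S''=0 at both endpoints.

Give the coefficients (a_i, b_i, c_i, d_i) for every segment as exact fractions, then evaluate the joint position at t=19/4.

  seg 0: a=0 b=-98/57 c=0 d=139/456
  seg 1: a=-1 b=221/114 c=139/76 d=-37/57
  seg 2: a=5 b=167/114 c=-157/76 d=157/684
S(19/4) = 24483/4864

Δ: Δ0=-1/2, Δ1=3, Δ2=-8/3
row 1: diag=8, rhs=21; c'=1/4, d'=21/8
row 2: denom=10−2·1/4=19/2; d'=(-34−2·21/8)/(19/2)=-157/38
back: M2=-157/38
back: M1=21/8−1/4·-157/38=139/38
M: M0=0, M1=139/38, M2=-157/38, M3=0
seg 0: a=0, c=M0/2=0, d=(M1−M0)/(6·2)=139/456, b=Δ0−h0·(2M0+M1)/6=-98/57
seg 1: a=-1, c=M1/2=139/76, d=(M2−M1)/(6·2)=-37/57, b=Δ1−h1·(2M1+M2)/6=221/114
seg 2: a=5, c=M2/2=-157/76, d=(M3−M2)/(6·3)=157/684, b=Δ2−h2·(2M2+M3)/6=167/114
t_q=19/4 → seg 2, τ=3/4; S=5+167/114·τ+-157/76·τ²+157/684·τ³=24483/4864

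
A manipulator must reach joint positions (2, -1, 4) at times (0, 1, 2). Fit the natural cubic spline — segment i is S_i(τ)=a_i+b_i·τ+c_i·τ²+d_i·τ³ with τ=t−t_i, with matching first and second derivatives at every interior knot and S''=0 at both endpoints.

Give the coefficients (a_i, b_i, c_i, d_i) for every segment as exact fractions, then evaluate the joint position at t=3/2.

Δ: Δ0=-3, Δ1=5
row 1: diag=4, rhs=48; c'=1/4, d'=12
back: M1=12
M: M0=0, M1=12, M2=0
seg 0: a=2, c=M0/2=0, d=(M1−M0)/(6·1)=2, b=Δ0−h0·(2M0+M1)/6=-5
seg 1: a=-1, c=M1/2=6, d=(M2−M1)/(6·1)=-2, b=Δ1−h1·(2M1+M2)/6=1
t_q=3/2 → seg 1, τ=1/2; S=-1+1·τ+6·τ²+-2·τ³=3/4

  seg 0: a=2 b=-5 c=0 d=2
  seg 1: a=-1 b=1 c=6 d=-2
S(3/2) = 3/4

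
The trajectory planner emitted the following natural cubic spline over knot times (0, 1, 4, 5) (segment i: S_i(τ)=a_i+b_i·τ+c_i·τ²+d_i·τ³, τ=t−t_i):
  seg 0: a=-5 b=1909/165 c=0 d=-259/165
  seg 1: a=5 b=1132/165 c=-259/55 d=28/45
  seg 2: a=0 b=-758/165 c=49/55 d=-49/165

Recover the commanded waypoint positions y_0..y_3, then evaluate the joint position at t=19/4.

y_0 = S_0(0) = a_0 = -5
y_1 = S_1(0) = a_1 = 5
y_2 = S_2(0) = a_2 = 0
y_3 = S_2(1) = -4
t_q=19/4 is in segment 2 (τ=3/4); S_2(τ)=-2161/704

y_0=-5 y_1=5 y_2=0 y_3=-4
S(19/4) = -2161/704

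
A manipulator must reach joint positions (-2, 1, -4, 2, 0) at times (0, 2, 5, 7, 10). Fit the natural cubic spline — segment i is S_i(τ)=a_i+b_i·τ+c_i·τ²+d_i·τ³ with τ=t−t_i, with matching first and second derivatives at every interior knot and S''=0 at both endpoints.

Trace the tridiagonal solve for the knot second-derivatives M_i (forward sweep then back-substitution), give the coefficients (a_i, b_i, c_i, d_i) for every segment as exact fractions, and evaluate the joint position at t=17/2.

Δ: Δ0=3/2, Δ1=-5/3, Δ2=3, Δ3=-2/3
row 1: diag=10, rhs=-19; c'=3/10, d'=-19/10
row 2: denom=10−3·3/10=91/10; d'=(28−3·-19/10)/(91/10)=337/91
row 3: denom=10−2·20/91=870/91; d'=(-22−2·337/91)/(870/91)=-446/145
back: M3=-446/145
back: M2=337/91−20/91·-446/145=127/29
back: M1=-19/10−3/10·127/29=-466/145
M: M0=0, M1=-466/145, M2=127/29, M3=-446/145, M4=0
seg 0: a=-2, c=M0/2=0, d=(M1−M0)/(6·2)=-233/870, b=Δ0−h0·(2M0+M1)/6=2237/870
seg 1: a=1, c=M1/2=-233/145, d=(M2−M1)/(6·3)=367/870, b=Δ1−h1·(2M1+M2)/6=-559/870
seg 2: a=-4, c=M2/2=127/58, d=(M3−M2)/(6·2)=-1081/1740, b=Δ2−h2·(2M2+M3)/6=481/435
seg 3: a=2, c=M3/2=-223/145, d=(M4−M3)/(6·3)=223/1305, b=Δ3−h3·(2M3+M4)/6=1048/435
t_q=17/2 → seg 3, τ=3/2; S=2+1048/435·τ+-223/145·τ²+223/1305·τ³=3167/1160

  seg 0: a=-2 b=2237/870 c=0 d=-233/870
  seg 1: a=1 b=-559/870 c=-233/145 d=367/870
  seg 2: a=-4 b=481/435 c=127/58 d=-1081/1740
  seg 3: a=2 b=1048/435 c=-223/145 d=223/1305
S(17/2) = 3167/1160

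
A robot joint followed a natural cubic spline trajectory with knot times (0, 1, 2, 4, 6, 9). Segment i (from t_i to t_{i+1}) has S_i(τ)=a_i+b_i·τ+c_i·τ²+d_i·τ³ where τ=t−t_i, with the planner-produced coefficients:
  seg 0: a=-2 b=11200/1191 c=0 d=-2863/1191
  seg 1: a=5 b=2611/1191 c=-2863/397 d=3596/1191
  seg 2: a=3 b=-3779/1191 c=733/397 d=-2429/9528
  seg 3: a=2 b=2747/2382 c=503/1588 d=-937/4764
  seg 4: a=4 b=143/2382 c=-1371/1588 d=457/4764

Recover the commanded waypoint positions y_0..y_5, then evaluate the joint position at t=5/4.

y_0 = S_0(0) = a_0 = -2
y_1 = S_1(0) = a_1 = 5
y_2 = S_2(0) = a_2 = 3
y_3 = S_3(0) = a_3 = 2
y_4 = S_4(0) = a_4 = 4
y_5 = S_4(3) = -1
t_q=5/4 is in segment 1 (τ=1/4); S_1(τ)=16339/3176

y_0=-2 y_1=5 y_2=3 y_3=2 y_4=4 y_5=-1
S(5/4) = 16339/3176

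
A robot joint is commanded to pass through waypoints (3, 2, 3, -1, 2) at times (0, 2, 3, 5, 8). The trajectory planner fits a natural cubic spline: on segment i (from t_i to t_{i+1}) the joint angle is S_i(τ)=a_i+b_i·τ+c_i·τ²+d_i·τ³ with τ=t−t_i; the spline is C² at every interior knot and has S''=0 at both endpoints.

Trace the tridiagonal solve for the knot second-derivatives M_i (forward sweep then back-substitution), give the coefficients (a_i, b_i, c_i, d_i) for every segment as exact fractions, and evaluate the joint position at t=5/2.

  seg 0: a=3 b=-403/326 c=0 d=30/163
  seg 1: a=2 b=317/326 c=180/163 d=-351/326
  seg 2: a=3 b=-8/163 c=-693/326 d=375/652
  seg 3: a=-1 b=-269/163 c=216/163 d=-24/163
S(5/2) = 6853/2608

Δ: Δ0=-1/2, Δ1=1, Δ2=-2, Δ3=1
row 1: diag=6, rhs=9; c'=1/6, d'=3/2
row 2: denom=6−1·1/6=35/6; d'=(-18−1·3/2)/(35/6)=-117/35
row 3: denom=10−2·12/35=326/35; d'=(18−2·-117/35)/(326/35)=432/163
back: M3=432/163
back: M2=-117/35−12/35·432/163=-693/163
back: M1=3/2−1/6·-693/163=360/163
M: M0=0, M1=360/163, M2=-693/163, M3=432/163, M4=0
seg 0: a=3, c=M0/2=0, d=(M1−M0)/(6·2)=30/163, b=Δ0−h0·(2M0+M1)/6=-403/326
seg 1: a=2, c=M1/2=180/163, d=(M2−M1)/(6·1)=-351/326, b=Δ1−h1·(2M1+M2)/6=317/326
seg 2: a=3, c=M2/2=-693/326, d=(M3−M2)/(6·2)=375/652, b=Δ2−h2·(2M2+M3)/6=-8/163
seg 3: a=-1, c=M3/2=216/163, d=(M4−M3)/(6·3)=-24/163, b=Δ3−h3·(2M3+M4)/6=-269/163
t_q=5/2 → seg 1, τ=1/2; S=2+317/326·τ+180/163·τ²+-351/326·τ³=6853/2608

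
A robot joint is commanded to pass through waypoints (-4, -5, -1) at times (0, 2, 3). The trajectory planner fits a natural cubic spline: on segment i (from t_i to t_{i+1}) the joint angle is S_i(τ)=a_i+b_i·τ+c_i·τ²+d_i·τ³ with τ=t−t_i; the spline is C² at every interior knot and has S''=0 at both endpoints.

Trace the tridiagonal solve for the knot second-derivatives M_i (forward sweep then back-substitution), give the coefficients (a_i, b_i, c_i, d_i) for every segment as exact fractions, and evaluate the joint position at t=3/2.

Δ: Δ0=-1/2, Δ1=4
row 1: diag=6, rhs=27; c'=1/6, d'=9/2
back: M1=9/2
M: M0=0, M1=9/2, M2=0
seg 0: a=-4, c=M0/2=0, d=(M1−M0)/(6·2)=3/8, b=Δ0−h0·(2M0+M1)/6=-2
seg 1: a=-5, c=M1/2=9/4, d=(M2−M1)/(6·1)=-3/4, b=Δ1−h1·(2M1+M2)/6=5/2
t_q=3/2 → seg 0, τ=3/2; S=-4+-2·τ+0·τ²+3/8·τ³=-367/64

  seg 0: a=-4 b=-2 c=0 d=3/8
  seg 1: a=-5 b=5/2 c=9/4 d=-3/4
S(3/2) = -367/64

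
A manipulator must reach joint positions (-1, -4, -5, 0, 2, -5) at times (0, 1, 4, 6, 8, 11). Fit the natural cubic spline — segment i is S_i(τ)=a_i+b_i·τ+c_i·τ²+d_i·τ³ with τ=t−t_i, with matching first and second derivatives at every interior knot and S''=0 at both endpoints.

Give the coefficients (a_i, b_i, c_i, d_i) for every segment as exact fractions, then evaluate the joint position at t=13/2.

  seg 0: a=-1 b=-457/141 c=0 d=34/141
  seg 1: a=-4 b=-355/141 c=34/47 d=2/1269
  seg 2: a=-5 b=263/141 c=104/141 d=-79/376
  seg 3: a=0 b=647/282 c=-295/564 d=-35/564
  seg 4: a=2 b=-51/94 c=-505/564 d=505/5076
S(13/2) = 1517/1504

Δ: Δ0=-3, Δ1=-1/3, Δ2=5/2, Δ3=1, Δ4=-7/3
row 1: diag=8, rhs=16; c'=3/8, d'=2
row 2: denom=10−3·3/8=71/8; d'=(17−3·2)/(71/8)=88/71
row 3: denom=8−2·16/71=536/71; d'=(-9−2·88/71)/(536/71)=-815/536
row 4: denom=10−2·71/268=1269/134; d'=(-20−2·-815/536)/(1269/134)=-505/282
back: M4=-505/282
back: M3=-815/536−71/268·-505/282=-295/282
back: M2=88/71−16/71·-295/282=208/141
back: M1=2−3/8·208/141=68/47
M: M0=0, M1=68/47, M2=208/141, M3=-295/282, M4=-505/282, M5=0
seg 0: a=-1, c=M0/2=0, d=(M1−M0)/(6·1)=34/141, b=Δ0−h0·(2M0+M1)/6=-457/141
seg 1: a=-4, c=M1/2=34/47, d=(M2−M1)/(6·3)=2/1269, b=Δ1−h1·(2M1+M2)/6=-355/141
seg 2: a=-5, c=M2/2=104/141, d=(M3−M2)/(6·2)=-79/376, b=Δ2−h2·(2M2+M3)/6=263/141
seg 3: a=0, c=M3/2=-295/564, d=(M4−M3)/(6·2)=-35/564, b=Δ3−h3·(2M3+M4)/6=647/282
seg 4: a=2, c=M4/2=-505/564, d=(M5−M4)/(6·3)=505/5076, b=Δ4−h4·(2M4+M5)/6=-51/94
t_q=13/2 → seg 3, τ=1/2; S=0+647/282·τ+-295/564·τ²+-35/564·τ³=1517/1504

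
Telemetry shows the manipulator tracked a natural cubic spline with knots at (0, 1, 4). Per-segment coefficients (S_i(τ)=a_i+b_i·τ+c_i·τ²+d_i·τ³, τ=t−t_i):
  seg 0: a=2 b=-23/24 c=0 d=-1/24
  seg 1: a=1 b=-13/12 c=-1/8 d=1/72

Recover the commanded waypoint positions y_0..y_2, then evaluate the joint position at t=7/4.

y_0 = S_0(0) = a_0 = 2
y_1 = S_1(0) = a_1 = 1
y_2 = S_1(3) = -3
t_q=7/4 is in segment 1 (τ=3/4); S_1(τ)=63/512

y_0=2 y_1=1 y_2=-3
S(7/4) = 63/512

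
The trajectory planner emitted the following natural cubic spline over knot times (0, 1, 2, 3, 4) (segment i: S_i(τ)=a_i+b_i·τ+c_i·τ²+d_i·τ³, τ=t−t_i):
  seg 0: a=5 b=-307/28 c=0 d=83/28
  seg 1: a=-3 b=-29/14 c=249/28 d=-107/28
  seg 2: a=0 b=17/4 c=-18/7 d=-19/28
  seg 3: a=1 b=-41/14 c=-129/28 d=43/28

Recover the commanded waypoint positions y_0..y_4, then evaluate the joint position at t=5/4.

y_0 = S_0(0) = a_0 = 5
y_1 = S_1(0) = a_1 = -3
y_2 = S_2(0) = a_2 = 0
y_3 = S_3(0) = a_3 = 1
y_4 = S_3(1) = -5
t_q=5/4 is in segment 1 (τ=1/4); S_1(τ)=-5415/1792

y_0=5 y_1=-3 y_2=0 y_3=1 y_4=-5
S(5/4) = -5415/1792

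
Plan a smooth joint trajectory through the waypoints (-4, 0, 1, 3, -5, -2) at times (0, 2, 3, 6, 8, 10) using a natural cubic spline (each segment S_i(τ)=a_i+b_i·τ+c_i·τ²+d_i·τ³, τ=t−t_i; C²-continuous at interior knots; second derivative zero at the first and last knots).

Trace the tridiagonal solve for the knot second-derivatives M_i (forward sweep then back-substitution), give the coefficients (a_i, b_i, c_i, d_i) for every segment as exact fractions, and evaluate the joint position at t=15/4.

Δ: Δ0=2, Δ1=1, Δ2=2/3, Δ3=-4, Δ4=3/2
row 1: diag=6, rhs=-6; c'=1/6, d'=-1
row 2: denom=8−1·1/6=47/6; d'=(-2−1·-1)/(47/6)=-6/47
row 3: denom=10−3·18/47=416/47; d'=(-28−3·-6/47)/(416/47)=-649/208
row 4: denom=8−2·47/208=785/104; d'=(33−2·-649/208)/(785/104)=4081/785
back: M4=4081/785
back: M3=-649/208−47/208·4081/785=-6743/1570
back: M2=-6/47−18/47·-6743/1570=1191/785
back: M1=-1−1/6·1191/785=-1967/1570
M: M0=0, M1=-1967/1570, M2=1191/785, M3=-6743/1570, M4=4081/785, M5=0
seg 0: a=-4, c=M0/2=0, d=(M1−M0)/(6·2)=-1967/18840, b=Δ0−h0·(2M0+M1)/6=11387/4710
seg 1: a=0, c=M1/2=-1967/3140, d=(M2−M1)/(6·1)=4349/9420, b=Δ1−h1·(2M1+M2)/6=2743/2355
seg 2: a=1, c=M2/2=1191/1570, d=(M3−M2)/(6·3)=-1825/5652, b=Δ2−h2·(2M2+M3)/6=12217/9420
seg 3: a=3, c=M3/2=-6743/3140, d=(M4−M3)/(6·2)=2981/3768, b=Δ3−h3·(2M3+M4)/6=-6758/2355
seg 4: a=-5, c=M4/2=4081/1570, d=(M5−M4)/(6·2)=-4081/9420, b=Δ4−h4·(2M4+M5)/6=-9259/4710
t_q=15/4 → seg 2, τ=3/4; S=1+12217/9420·τ+1191/1570·τ²+-1825/5652·τ³=454809/200960

  seg 0: a=-4 b=11387/4710 c=0 d=-1967/18840
  seg 1: a=0 b=2743/2355 c=-1967/3140 d=4349/9420
  seg 2: a=1 b=12217/9420 c=1191/1570 d=-1825/5652
  seg 3: a=3 b=-6758/2355 c=-6743/3140 d=2981/3768
  seg 4: a=-5 b=-9259/4710 c=4081/1570 d=-4081/9420
S(15/4) = 454809/200960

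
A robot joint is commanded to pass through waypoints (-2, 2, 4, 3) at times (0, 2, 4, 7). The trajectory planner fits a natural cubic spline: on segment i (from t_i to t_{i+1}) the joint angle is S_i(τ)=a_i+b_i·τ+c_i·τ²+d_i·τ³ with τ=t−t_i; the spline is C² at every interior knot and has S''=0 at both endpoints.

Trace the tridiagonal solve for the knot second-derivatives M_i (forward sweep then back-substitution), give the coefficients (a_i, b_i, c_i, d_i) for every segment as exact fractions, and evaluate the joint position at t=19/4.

  seg 0: a=-2 b=125/57 c=0 d=-11/228
  seg 1: a=2 b=92/57 c=-11/38 d=-1/114
  seg 2: a=4 b=20/57 c=-13/38 d=13/342
S(19/4) = 9939/2432

Δ: Δ0=2, Δ1=1, Δ2=-1/3
row 1: diag=8, rhs=-6; c'=1/4, d'=-3/4
row 2: denom=10−2·1/4=19/2; d'=(-8−2·-3/4)/(19/2)=-13/19
back: M2=-13/19
back: M1=-3/4−1/4·-13/19=-11/19
M: M0=0, M1=-11/19, M2=-13/19, M3=0
seg 0: a=-2, c=M0/2=0, d=(M1−M0)/(6·2)=-11/228, b=Δ0−h0·(2M0+M1)/6=125/57
seg 1: a=2, c=M1/2=-11/38, d=(M2−M1)/(6·2)=-1/114, b=Δ1−h1·(2M1+M2)/6=92/57
seg 2: a=4, c=M2/2=-13/38, d=(M3−M2)/(6·3)=13/342, b=Δ2−h2·(2M2+M3)/6=20/57
t_q=19/4 → seg 2, τ=3/4; S=4+20/57·τ+-13/38·τ²+13/342·τ³=9939/2432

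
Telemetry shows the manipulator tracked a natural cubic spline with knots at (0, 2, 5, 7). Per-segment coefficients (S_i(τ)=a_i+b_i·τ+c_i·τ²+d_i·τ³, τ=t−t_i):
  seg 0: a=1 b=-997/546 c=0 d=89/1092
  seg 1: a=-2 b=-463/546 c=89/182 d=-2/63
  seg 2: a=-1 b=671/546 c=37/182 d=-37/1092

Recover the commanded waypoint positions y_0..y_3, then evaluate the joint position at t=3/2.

y_0=1 y_1=-2 y_2=-1 y_3=2
S(3/2) = -609/416

y_0 = S_0(0) = a_0 = 1
y_1 = S_1(0) = a_1 = -2
y_2 = S_2(0) = a_2 = -1
y_3 = S_2(2) = 2
t_q=3/2 is in segment 0 (τ=3/2); S_0(τ)=-609/416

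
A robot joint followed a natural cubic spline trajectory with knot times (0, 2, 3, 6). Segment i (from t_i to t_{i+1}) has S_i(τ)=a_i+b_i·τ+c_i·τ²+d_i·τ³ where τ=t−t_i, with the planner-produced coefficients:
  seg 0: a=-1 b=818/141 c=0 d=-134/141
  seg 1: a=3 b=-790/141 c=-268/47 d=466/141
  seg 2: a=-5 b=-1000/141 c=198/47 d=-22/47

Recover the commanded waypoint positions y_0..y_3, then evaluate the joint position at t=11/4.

y_0 = S_0(0) = a_0 = -1
y_1 = S_1(0) = a_1 = 3
y_2 = S_2(0) = a_2 = -5
y_3 = S_2(3) = -1
t_q=11/4 is in segment 1 (τ=3/4); S_1(τ)=-4535/1504

y_0=-1 y_1=3 y_2=-5 y_3=-1
S(11/4) = -4535/1504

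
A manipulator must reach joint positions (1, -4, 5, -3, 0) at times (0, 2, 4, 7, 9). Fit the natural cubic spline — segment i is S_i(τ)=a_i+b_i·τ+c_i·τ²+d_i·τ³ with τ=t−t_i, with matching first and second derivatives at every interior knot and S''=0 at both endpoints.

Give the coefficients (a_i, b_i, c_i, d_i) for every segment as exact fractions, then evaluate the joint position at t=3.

  seg 0: a=1 b=-1249/258 c=0 d=151/258
  seg 1: a=-4 b=563/258 c=151/43 d=-607/516
  seg 2: a=5 b=545/258 c=-305/86 d=28/43
  seg 3: a=-3 b=-409/258 c=199/86 d=-199/516
S(3) = 89/172

Δ: Δ0=-5/2, Δ1=9/2, Δ2=-8/3, Δ3=3/2
row 1: diag=8, rhs=42; c'=1/4, d'=21/4
row 2: denom=10−2·1/4=19/2; d'=(-43−2·21/4)/(19/2)=-107/19
row 3: denom=10−3·6/19=172/19; d'=(25−3·-107/19)/(172/19)=199/43
back: M3=199/43
back: M2=-107/19−6/19·199/43=-305/43
back: M1=21/4−1/4·-305/43=302/43
M: M0=0, M1=302/43, M2=-305/43, M3=199/43, M4=0
seg 0: a=1, c=M0/2=0, d=(M1−M0)/(6·2)=151/258, b=Δ0−h0·(2M0+M1)/6=-1249/258
seg 1: a=-4, c=M1/2=151/43, d=(M2−M1)/(6·2)=-607/516, b=Δ1−h1·(2M1+M2)/6=563/258
seg 2: a=5, c=M2/2=-305/86, d=(M3−M2)/(6·3)=28/43, b=Δ2−h2·(2M2+M3)/6=545/258
seg 3: a=-3, c=M3/2=199/86, d=(M4−M3)/(6·2)=-199/516, b=Δ3−h3·(2M3+M4)/6=-409/258
t_q=3 → seg 1, τ=1; S=-4+563/258·τ+151/43·τ²+-607/516·τ³=89/172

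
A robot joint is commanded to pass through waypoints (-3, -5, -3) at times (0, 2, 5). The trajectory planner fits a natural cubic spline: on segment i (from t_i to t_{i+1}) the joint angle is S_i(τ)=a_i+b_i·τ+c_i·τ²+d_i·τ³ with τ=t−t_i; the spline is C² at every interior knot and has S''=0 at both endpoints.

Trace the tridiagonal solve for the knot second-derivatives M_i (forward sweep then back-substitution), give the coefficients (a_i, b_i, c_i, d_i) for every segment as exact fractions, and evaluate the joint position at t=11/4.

Δ: Δ0=-1, Δ1=2/3
row 1: diag=10, rhs=10; c'=3/10, d'=1
back: M1=1
M: M0=0, M1=1, M2=0
seg 0: a=-3, c=M0/2=0, d=(M1−M0)/(6·2)=1/12, b=Δ0−h0·(2M0+M1)/6=-4/3
seg 1: a=-5, c=M1/2=1/2, d=(M2−M1)/(6·3)=-1/18, b=Δ1−h1·(2M1+M2)/6=-1/3
t_q=11/4 → seg 1, τ=3/4; S=-5+-1/3·τ+1/2·τ²+-1/18·τ³=-639/128

  seg 0: a=-3 b=-4/3 c=0 d=1/12
  seg 1: a=-5 b=-1/3 c=1/2 d=-1/18
S(11/4) = -639/128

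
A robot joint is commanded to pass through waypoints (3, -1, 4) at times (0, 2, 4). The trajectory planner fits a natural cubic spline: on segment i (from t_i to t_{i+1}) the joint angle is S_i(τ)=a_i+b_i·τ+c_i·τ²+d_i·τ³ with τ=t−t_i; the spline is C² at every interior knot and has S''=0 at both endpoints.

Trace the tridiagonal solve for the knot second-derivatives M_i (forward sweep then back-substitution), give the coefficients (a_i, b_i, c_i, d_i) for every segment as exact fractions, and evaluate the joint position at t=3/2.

Δ: Δ0=-2, Δ1=5/2
row 1: diag=8, rhs=27; c'=1/4, d'=27/8
back: M1=27/8
M: M0=0, M1=27/8, M2=0
seg 0: a=3, c=M0/2=0, d=(M1−M0)/(6·2)=9/32, b=Δ0−h0·(2M0+M1)/6=-25/8
seg 1: a=-1, c=M1/2=27/16, d=(M2−M1)/(6·2)=-9/32, b=Δ1−h1·(2M1+M2)/6=1/4
t_q=3/2 → seg 0, τ=3/2; S=3+-25/8·τ+0·τ²+9/32·τ³=-189/256

  seg 0: a=3 b=-25/8 c=0 d=9/32
  seg 1: a=-1 b=1/4 c=27/16 d=-9/32
S(3/2) = -189/256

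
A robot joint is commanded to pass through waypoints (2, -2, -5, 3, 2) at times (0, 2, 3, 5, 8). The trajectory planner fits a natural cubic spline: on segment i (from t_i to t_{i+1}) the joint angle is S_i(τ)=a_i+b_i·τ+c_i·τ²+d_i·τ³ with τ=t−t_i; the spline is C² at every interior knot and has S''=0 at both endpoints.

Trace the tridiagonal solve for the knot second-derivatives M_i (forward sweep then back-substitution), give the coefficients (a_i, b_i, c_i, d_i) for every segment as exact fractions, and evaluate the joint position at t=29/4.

  seg 0: a=2 b=-574/489 c=0 d=-101/489
  seg 1: a=-2 b=-1786/489 c=-202/163 d=925/489
  seg 2: a=-5 b=-223/489 c=723/163 d=-2159/1956
  seg 3: a=3 b=1976/489 c=-713/326 d=713/2934
S(29/4) = 79029/20864

Δ: Δ0=-2, Δ1=-3, Δ2=4, Δ3=-1/3
row 1: diag=6, rhs=-6; c'=1/6, d'=-1
row 2: denom=6−1·1/6=35/6; d'=(42−1·-1)/(35/6)=258/35
row 3: denom=10−2·12/35=326/35; d'=(-26−2·258/35)/(326/35)=-713/163
back: M3=-713/163
back: M2=258/35−12/35·-713/163=1446/163
back: M1=-1−1/6·1446/163=-404/163
M: M0=0, M1=-404/163, M2=1446/163, M3=-713/163, M4=0
seg 0: a=2, c=M0/2=0, d=(M1−M0)/(6·2)=-101/489, b=Δ0−h0·(2M0+M1)/6=-574/489
seg 1: a=-2, c=M1/2=-202/163, d=(M2−M1)/(6·1)=925/489, b=Δ1−h1·(2M1+M2)/6=-1786/489
seg 2: a=-5, c=M2/2=723/163, d=(M3−M2)/(6·2)=-2159/1956, b=Δ2−h2·(2M2+M3)/6=-223/489
seg 3: a=3, c=M3/2=-713/326, d=(M4−M3)/(6·3)=713/2934, b=Δ3−h3·(2M3+M4)/6=1976/489
t_q=29/4 → seg 3, τ=9/4; S=3+1976/489·τ+-713/326·τ²+713/2934·τ³=79029/20864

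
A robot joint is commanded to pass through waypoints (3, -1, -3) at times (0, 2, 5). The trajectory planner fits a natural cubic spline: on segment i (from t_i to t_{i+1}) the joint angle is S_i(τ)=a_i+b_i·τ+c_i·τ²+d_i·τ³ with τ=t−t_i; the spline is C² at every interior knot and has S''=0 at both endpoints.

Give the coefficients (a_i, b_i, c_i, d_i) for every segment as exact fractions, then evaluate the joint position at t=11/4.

Δ: Δ0=-2, Δ1=-2/3
row 1: diag=10, rhs=8; c'=3/10, d'=4/5
back: M1=4/5
M: M0=0, M1=4/5, M2=0
seg 0: a=3, c=M0/2=0, d=(M1−M0)/(6·2)=1/15, b=Δ0−h0·(2M0+M1)/6=-34/15
seg 1: a=-1, c=M1/2=2/5, d=(M2−M1)/(6·3)=-2/45, b=Δ1−h1·(2M1+M2)/6=-22/15
t_q=11/4 → seg 1, τ=3/4; S=-1+-22/15·τ+2/5·τ²+-2/45·τ³=-303/160

  seg 0: a=3 b=-34/15 c=0 d=1/15
  seg 1: a=-1 b=-22/15 c=2/5 d=-2/45
S(11/4) = -303/160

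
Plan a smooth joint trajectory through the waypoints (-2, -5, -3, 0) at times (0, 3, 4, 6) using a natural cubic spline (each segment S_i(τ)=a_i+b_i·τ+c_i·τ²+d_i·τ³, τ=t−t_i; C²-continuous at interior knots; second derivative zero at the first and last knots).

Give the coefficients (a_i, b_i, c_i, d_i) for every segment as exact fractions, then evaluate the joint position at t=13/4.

Δ: Δ0=-1, Δ1=2, Δ2=3/2
row 1: diag=8, rhs=18; c'=1/8, d'=9/4
row 2: denom=6−1·1/8=47/8; d'=(-3−1·9/4)/(47/8)=-42/47
back: M2=-42/47
back: M1=9/4−1/8·-42/47=111/47
M: M0=0, M1=111/47, M2=-42/47, M3=0
seg 0: a=-2, c=M0/2=0, d=(M1−M0)/(6·3)=37/282, b=Δ0−h0·(2M0+M1)/6=-205/94
seg 1: a=-5, c=M1/2=111/94, d=(M2−M1)/(6·1)=-51/94, b=Δ1−h1·(2M1+M2)/6=64/47
seg 2: a=-3, c=M2/2=-21/47, d=(M3−M2)/(6·2)=7/94, b=Δ2−h2·(2M2+M3)/6=197/94
t_q=13/4 → seg 1, τ=1/4; S=-5+64/47·τ+111/94·τ²+-51/94·τ³=-27639/6016

  seg 0: a=-2 b=-205/94 c=0 d=37/282
  seg 1: a=-5 b=64/47 c=111/94 d=-51/94
  seg 2: a=-3 b=197/94 c=-21/47 d=7/94
S(13/4) = -27639/6016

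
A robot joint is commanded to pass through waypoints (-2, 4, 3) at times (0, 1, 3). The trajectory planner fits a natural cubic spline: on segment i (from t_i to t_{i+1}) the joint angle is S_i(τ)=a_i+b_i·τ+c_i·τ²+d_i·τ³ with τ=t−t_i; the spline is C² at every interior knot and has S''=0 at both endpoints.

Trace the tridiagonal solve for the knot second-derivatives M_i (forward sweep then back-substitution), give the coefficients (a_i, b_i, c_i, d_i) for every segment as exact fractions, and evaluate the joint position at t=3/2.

Δ: Δ0=6, Δ1=-1/2
row 1: diag=6, rhs=-39; c'=1/3, d'=-13/2
back: M1=-13/2
M: M0=0, M1=-13/2, M2=0
seg 0: a=-2, c=M0/2=0, d=(M1−M0)/(6·1)=-13/12, b=Δ0−h0·(2M0+M1)/6=85/12
seg 1: a=4, c=M1/2=-13/4, d=(M2−M1)/(6·2)=13/24, b=Δ1−h1·(2M1+M2)/6=23/6
t_q=3/2 → seg 1, τ=1/2; S=4+23/6·τ+-13/4·τ²+13/24·τ³=331/64

  seg 0: a=-2 b=85/12 c=0 d=-13/12
  seg 1: a=4 b=23/6 c=-13/4 d=13/24
S(3/2) = 331/64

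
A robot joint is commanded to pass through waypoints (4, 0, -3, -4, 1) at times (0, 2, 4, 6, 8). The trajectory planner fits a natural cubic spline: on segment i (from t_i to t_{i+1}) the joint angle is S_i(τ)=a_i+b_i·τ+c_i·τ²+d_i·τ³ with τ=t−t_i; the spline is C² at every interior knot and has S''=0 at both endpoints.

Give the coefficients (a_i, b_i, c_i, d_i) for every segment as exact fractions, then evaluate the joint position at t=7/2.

Δ: Δ0=-2, Δ1=-3/2, Δ2=-1/2, Δ3=5/2
row 1: diag=8, rhs=3; c'=1/4, d'=3/8
row 2: denom=8−2·1/4=15/2; d'=(6−2·3/8)/(15/2)=7/10
row 3: denom=8−2·4/15=112/15; d'=(18−2·7/10)/(112/15)=249/112
back: M3=249/112
back: M2=7/10−4/15·249/112=3/28
back: M1=3/8−1/4·3/28=39/112
M: M0=0, M1=39/112, M2=3/28, M3=249/112, M4=0
seg 0: a=4, c=M0/2=0, d=(M1−M0)/(6·2)=13/448, b=Δ0−h0·(2M0+M1)/6=-237/112
seg 1: a=0, c=M1/2=39/224, d=(M2−M1)/(6·2)=-9/448, b=Δ1−h1·(2M1+M2)/6=-99/56
seg 2: a=-3, c=M2/2=3/56, d=(M3−M2)/(6·2)=79/448, b=Δ2−h2·(2M2+M3)/6=-21/16
seg 3: a=-4, c=M3/2=249/224, d=(M4−M3)/(6·2)=-83/448, b=Δ3−h3·(2M3+M4)/6=57/56
t_q=7/2 → seg 1, τ=3/2; S=0+-99/56·τ+39/224·τ²+-9/448·τ³=-8343/3584

  seg 0: a=4 b=-237/112 c=0 d=13/448
  seg 1: a=0 b=-99/56 c=39/224 d=-9/448
  seg 2: a=-3 b=-21/16 c=3/56 d=79/448
  seg 3: a=-4 b=57/56 c=249/224 d=-83/448
S(7/2) = -8343/3584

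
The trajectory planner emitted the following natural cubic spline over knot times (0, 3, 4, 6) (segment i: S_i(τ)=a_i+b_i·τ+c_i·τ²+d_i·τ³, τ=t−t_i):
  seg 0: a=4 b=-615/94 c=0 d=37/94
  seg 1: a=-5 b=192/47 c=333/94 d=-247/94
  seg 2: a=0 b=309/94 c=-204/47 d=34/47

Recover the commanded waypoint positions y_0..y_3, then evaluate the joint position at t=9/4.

y_0 = S_0(0) = a_0 = 4
y_1 = S_1(0) = a_1 = -5
y_2 = S_2(0) = a_2 = 0
y_3 = S_2(2) = -5
t_q=9/4 is in segment 0 (τ=9/4); S_0(τ)=-37523/6016

y_0=4 y_1=-5 y_2=0 y_3=-5
S(9/4) = -37523/6016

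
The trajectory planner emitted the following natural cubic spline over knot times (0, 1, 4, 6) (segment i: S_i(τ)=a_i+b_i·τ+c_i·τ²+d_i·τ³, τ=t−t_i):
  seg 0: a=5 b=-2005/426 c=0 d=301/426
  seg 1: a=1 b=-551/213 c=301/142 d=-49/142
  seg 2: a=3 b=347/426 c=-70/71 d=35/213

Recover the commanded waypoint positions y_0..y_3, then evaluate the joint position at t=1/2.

y_0 = S_0(0) = a_0 = 5
y_1 = S_1(0) = a_1 = 1
y_2 = S_2(0) = a_2 = 3
y_3 = S_2(2) = 2
t_q=1/2 is in segment 0 (τ=1/2); S_0(τ)=3107/1136

y_0=5 y_1=1 y_2=3 y_3=2
S(1/2) = 3107/1136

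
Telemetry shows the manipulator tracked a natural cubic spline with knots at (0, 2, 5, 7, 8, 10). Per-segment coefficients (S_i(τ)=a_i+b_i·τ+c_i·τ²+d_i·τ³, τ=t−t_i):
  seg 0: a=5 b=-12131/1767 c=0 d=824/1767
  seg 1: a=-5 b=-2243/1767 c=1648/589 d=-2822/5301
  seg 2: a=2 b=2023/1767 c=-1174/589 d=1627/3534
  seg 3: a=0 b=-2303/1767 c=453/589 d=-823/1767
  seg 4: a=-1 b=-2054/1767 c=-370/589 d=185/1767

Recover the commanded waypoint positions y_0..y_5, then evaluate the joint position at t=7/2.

y_0=5 y_1=-5 y_2=2 y_3=0 y_4=-1 y_5=-5
S(7/2) = -5667/2356

y_0 = S_0(0) = a_0 = 5
y_1 = S_1(0) = a_1 = -5
y_2 = S_2(0) = a_2 = 2
y_3 = S_3(0) = a_3 = 0
y_4 = S_4(0) = a_4 = -1
y_5 = S_4(2) = -5
t_q=7/2 is in segment 1 (τ=3/2); S_1(τ)=-5667/2356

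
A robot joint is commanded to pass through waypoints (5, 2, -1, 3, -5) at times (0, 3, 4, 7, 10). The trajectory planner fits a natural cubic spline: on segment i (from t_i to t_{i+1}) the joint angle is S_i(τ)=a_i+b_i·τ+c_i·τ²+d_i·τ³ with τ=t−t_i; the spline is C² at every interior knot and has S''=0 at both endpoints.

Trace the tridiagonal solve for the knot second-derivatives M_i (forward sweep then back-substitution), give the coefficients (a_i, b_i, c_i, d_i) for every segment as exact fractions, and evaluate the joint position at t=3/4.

Δ: Δ0=-1, Δ1=-3, Δ2=4/3, Δ3=-8/3
row 1: diag=8, rhs=-12; c'=1/8, d'=-3/2
row 2: denom=8−1·1/8=63/8; d'=(26−1·-3/2)/(63/8)=220/63
row 3: denom=12−3·8/21=76/7; d'=(-24−3·220/63)/(76/7)=-181/57
back: M3=-181/57
back: M2=220/63−8/21·-181/57=268/57
back: M1=-3/2−1/8·268/57=-119/57
M: M0=0, M1=-119/57, M2=268/57, M3=-181/57, M4=0
seg 0: a=5, c=M0/2=0, d=(M1−M0)/(6·3)=-119/1026, b=Δ0−h0·(2M0+M1)/6=5/114
seg 1: a=2, c=M1/2=-119/114, d=(M2−M1)/(6·1)=43/38, b=Δ1−h1·(2M1+M2)/6=-176/57
seg 2: a=-1, c=M2/2=134/57, d=(M3−M2)/(6·3)=-449/1026, b=Δ2−h2·(2M2+M3)/6=-203/114
seg 3: a=3, c=M3/2=-181/114, d=(M4−M3)/(6·3)=181/1026, b=Δ3−h3·(2M3+M4)/6=29/57
t_q=3/4 → seg 0, τ=3/4; S=5+5/114·τ+0·τ²+-119/1026·τ³=12121/2432

  seg 0: a=5 b=5/114 c=0 d=-119/1026
  seg 1: a=2 b=-176/57 c=-119/114 d=43/38
  seg 2: a=-1 b=-203/114 c=134/57 d=-449/1026
  seg 3: a=3 b=29/57 c=-181/114 d=181/1026
S(3/4) = 12121/2432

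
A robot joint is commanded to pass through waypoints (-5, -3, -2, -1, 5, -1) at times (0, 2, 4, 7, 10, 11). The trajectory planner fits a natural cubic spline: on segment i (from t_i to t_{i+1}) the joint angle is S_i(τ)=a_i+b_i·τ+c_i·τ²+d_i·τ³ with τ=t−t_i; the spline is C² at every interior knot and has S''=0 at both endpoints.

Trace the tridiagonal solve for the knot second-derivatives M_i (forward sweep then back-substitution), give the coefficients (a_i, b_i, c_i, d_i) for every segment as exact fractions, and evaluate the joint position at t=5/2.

  seg 0: a=-5 b=1582/1509 c=0 d=-73/6036
  seg 1: a=-3 b=1363/1509 c=-73/1006 d=-779/12072
  seg 2: a=-2 b=-487/3018 c=-925/2012 d=11311/54324
  seg 3: a=-1 b=16309/6036 c=2134/1509 d=-29845/54324
  seg 4: a=5 b=-11005/3018 c=-7103/2012 d=7103/6036
S(5/2) = -82881/32192

Δ: Δ0=1, Δ1=1/2, Δ2=1/3, Δ3=2, Δ4=-6
row 1: diag=8, rhs=-3; c'=1/4, d'=-3/8
row 2: denom=10−2·1/4=19/2; d'=(-1−2·-3/8)/(19/2)=-1/38
row 3: denom=12−3·6/19=210/19; d'=(10−3·-1/38)/(210/19)=383/420
row 4: denom=8−3·19/70=503/70; d'=(-48−3·383/420)/(503/70)=-7103/1006
back: M4=-7103/1006
back: M3=383/420−19/70·-7103/1006=4268/1509
back: M2=-1/38−6/19·4268/1509=-925/1006
back: M1=-3/8−1/4·-925/1006=-73/503
M: M0=0, M1=-73/503, M2=-925/1006, M3=4268/1509, M4=-7103/1006, M5=0
seg 0: a=-5, c=M0/2=0, d=(M1−M0)/(6·2)=-73/6036, b=Δ0−h0·(2M0+M1)/6=1582/1509
seg 1: a=-3, c=M1/2=-73/1006, d=(M2−M1)/(6·2)=-779/12072, b=Δ1−h1·(2M1+M2)/6=1363/1509
seg 2: a=-2, c=M2/2=-925/2012, d=(M3−M2)/(6·3)=11311/54324, b=Δ2−h2·(2M2+M3)/6=-487/3018
seg 3: a=-1, c=M3/2=2134/1509, d=(M4−M3)/(6·3)=-29845/54324, b=Δ3−h3·(2M3+M4)/6=16309/6036
seg 4: a=5, c=M4/2=-7103/2012, d=(M5−M4)/(6·1)=7103/6036, b=Δ4−h4·(2M4+M5)/6=-11005/3018
t_q=5/2 → seg 1, τ=1/2; S=-3+1363/1509·τ+-73/1006·τ²+-779/12072·τ³=-82881/32192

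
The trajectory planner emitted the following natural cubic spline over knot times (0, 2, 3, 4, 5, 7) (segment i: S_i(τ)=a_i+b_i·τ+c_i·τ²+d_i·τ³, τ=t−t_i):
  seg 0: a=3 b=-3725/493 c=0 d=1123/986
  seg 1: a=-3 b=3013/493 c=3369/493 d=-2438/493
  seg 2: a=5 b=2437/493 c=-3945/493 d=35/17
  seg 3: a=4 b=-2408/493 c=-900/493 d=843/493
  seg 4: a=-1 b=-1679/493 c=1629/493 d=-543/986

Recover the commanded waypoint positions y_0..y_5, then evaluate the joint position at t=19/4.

y_0=3 y_1=-3 y_2=5 y_3=4 y_4=-1 y_5=1
S(19/4) = 985/31552

y_0 = S_0(0) = a_0 = 3
y_1 = S_1(0) = a_1 = -3
y_2 = S_2(0) = a_2 = 5
y_3 = S_3(0) = a_3 = 4
y_4 = S_4(0) = a_4 = -1
y_5 = S_4(2) = 1
t_q=19/4 is in segment 3 (τ=3/4); S_3(τ)=985/31552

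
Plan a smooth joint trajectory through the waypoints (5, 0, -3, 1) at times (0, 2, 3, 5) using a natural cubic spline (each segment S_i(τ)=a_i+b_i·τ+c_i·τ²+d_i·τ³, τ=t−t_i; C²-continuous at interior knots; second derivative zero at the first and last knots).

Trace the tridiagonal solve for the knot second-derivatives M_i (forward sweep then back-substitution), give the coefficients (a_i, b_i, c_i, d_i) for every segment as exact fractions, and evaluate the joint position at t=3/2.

Δ: Δ0=-5/2, Δ1=-3, Δ2=2
row 1: diag=6, rhs=-3; c'=1/6, d'=-1/2
row 2: denom=6−1·1/6=35/6; d'=(30−1·-1/2)/(35/6)=183/35
back: M2=183/35
back: M1=-1/2−1/6·183/35=-48/35
M: M0=0, M1=-48/35, M2=183/35, M3=0
seg 0: a=5, c=M0/2=0, d=(M1−M0)/(6·2)=-4/35, b=Δ0−h0·(2M0+M1)/6=-143/70
seg 1: a=0, c=M1/2=-24/35, d=(M2−M1)/(6·1)=11/10, b=Δ1−h1·(2M1+M2)/6=-239/70
seg 2: a=-3, c=M2/2=183/70, d=(M3−M2)/(6·2)=-61/140, b=Δ2−h2·(2M2+M3)/6=-52/35
t_q=3/2 → seg 0, τ=3/2; S=5+-143/70·τ+0·τ²+-4/35·τ³=31/20

  seg 0: a=5 b=-143/70 c=0 d=-4/35
  seg 1: a=0 b=-239/70 c=-24/35 d=11/10
  seg 2: a=-3 b=-52/35 c=183/70 d=-61/140
S(3/2) = 31/20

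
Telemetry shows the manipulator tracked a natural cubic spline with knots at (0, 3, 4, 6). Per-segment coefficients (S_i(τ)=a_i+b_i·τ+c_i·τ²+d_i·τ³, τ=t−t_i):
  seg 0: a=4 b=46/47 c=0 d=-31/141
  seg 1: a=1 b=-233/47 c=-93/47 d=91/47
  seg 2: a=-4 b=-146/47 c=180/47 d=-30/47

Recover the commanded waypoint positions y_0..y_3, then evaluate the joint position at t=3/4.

y_0 = S_0(0) = a_0 = 4
y_1 = S_1(0) = a_1 = 1
y_2 = S_2(0) = a_2 = -4
y_3 = S_2(2) = 0
t_q=3/4 is in segment 0 (τ=3/4); S_0(τ)=13961/3008

y_0=4 y_1=1 y_2=-4 y_3=0
S(3/4) = 13961/3008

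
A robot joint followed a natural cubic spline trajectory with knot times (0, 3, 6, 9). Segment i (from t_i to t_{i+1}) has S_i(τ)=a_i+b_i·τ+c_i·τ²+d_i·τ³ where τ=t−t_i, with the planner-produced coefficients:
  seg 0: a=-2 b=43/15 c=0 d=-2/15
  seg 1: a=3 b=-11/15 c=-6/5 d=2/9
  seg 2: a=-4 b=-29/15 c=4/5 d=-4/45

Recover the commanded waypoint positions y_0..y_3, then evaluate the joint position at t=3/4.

y_0 = S_0(0) = a_0 = -2
y_1 = S_1(0) = a_1 = 3
y_2 = S_2(0) = a_2 = -4
y_3 = S_2(3) = -5
t_q=3/4 is in segment 0 (τ=3/4); S_0(τ)=3/32

y_0=-2 y_1=3 y_2=-4 y_3=-5
S(3/4) = 3/32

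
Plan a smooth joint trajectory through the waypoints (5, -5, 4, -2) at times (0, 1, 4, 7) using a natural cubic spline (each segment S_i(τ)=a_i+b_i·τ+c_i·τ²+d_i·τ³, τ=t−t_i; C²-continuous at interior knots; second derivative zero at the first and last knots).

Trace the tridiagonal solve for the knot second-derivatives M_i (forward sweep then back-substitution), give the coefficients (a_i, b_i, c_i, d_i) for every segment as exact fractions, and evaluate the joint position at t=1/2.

  seg 0: a=5 b=-347/29 c=0 d=57/29
  seg 1: a=-5 b=-176/29 c=171/29 d=-250/261
  seg 2: a=4 b=100/29 c=-79/29 d=79/261
S(1/2) = -171/232

Δ: Δ0=-10, Δ1=3, Δ2=-2
row 1: diag=8, rhs=78; c'=3/8, d'=39/4
row 2: denom=12−3·3/8=87/8; d'=(-30−3·39/4)/(87/8)=-158/29
back: M2=-158/29
back: M1=39/4−3/8·-158/29=342/29
M: M0=0, M1=342/29, M2=-158/29, M3=0
seg 0: a=5, c=M0/2=0, d=(M1−M0)/(6·1)=57/29, b=Δ0−h0·(2M0+M1)/6=-347/29
seg 1: a=-5, c=M1/2=171/29, d=(M2−M1)/(6·3)=-250/261, b=Δ1−h1·(2M1+M2)/6=-176/29
seg 2: a=4, c=M2/2=-79/29, d=(M3−M2)/(6·3)=79/261, b=Δ2−h2·(2M2+M3)/6=100/29
t_q=1/2 → seg 0, τ=1/2; S=5+-347/29·τ+0·τ²+57/29·τ³=-171/232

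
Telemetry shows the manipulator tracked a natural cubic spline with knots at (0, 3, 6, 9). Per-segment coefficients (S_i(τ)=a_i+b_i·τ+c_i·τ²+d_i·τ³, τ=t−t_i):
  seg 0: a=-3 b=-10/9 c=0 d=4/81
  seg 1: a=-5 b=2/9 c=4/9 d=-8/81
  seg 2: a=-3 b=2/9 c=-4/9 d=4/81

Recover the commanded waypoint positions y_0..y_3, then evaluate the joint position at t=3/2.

y_0=-3 y_1=-5 y_2=-3 y_3=-5
S(3/2) = -9/2

y_0 = S_0(0) = a_0 = -3
y_1 = S_1(0) = a_1 = -5
y_2 = S_2(0) = a_2 = -3
y_3 = S_2(3) = -5
t_q=3/2 is in segment 0 (τ=3/2); S_0(τ)=-9/2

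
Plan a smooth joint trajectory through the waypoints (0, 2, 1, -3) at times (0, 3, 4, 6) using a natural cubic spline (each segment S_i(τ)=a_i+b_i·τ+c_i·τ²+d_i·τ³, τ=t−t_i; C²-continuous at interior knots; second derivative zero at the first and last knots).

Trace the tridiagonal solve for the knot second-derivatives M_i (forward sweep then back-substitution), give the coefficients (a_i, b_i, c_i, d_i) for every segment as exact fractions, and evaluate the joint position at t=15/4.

Δ: Δ0=2/3, Δ1=-1, Δ2=-2
row 1: diag=8, rhs=-10; c'=1/8, d'=-5/4
row 2: denom=6−1·1/8=47/8; d'=(-6−1·-5/4)/(47/8)=-38/47
back: M2=-38/47
back: M1=-5/4−1/8·-38/47=-54/47
M: M0=0, M1=-54/47, M2=-38/47, M3=0
seg 0: a=0, c=M0/2=0, d=(M1−M0)/(6·3)=-3/47, b=Δ0−h0·(2M0+M1)/6=175/141
seg 1: a=2, c=M1/2=-27/47, d=(M2−M1)/(6·1)=8/141, b=Δ1−h1·(2M1+M2)/6=-68/141
seg 2: a=1, c=M2/2=-19/47, d=(M3−M2)/(6·2)=19/282, b=Δ2−h2·(2M2+M3)/6=-206/141
t_q=15/4 → seg 1, τ=3/4; S=2+-68/141·τ+-27/47·τ²+8/141·τ³=1007/752

  seg 0: a=0 b=175/141 c=0 d=-3/47
  seg 1: a=2 b=-68/141 c=-27/47 d=8/141
  seg 2: a=1 b=-206/141 c=-19/47 d=19/282
S(15/4) = 1007/752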